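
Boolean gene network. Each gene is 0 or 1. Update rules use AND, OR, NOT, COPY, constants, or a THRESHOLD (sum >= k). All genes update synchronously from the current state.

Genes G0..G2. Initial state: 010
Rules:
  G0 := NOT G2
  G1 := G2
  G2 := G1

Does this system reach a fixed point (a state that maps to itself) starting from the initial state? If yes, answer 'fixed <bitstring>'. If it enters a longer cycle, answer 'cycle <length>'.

Step 0: 010
Step 1: G0=NOT G2=NOT 0=1 G1=G2=0 G2=G1=1 -> 101
Step 2: G0=NOT G2=NOT 1=0 G1=G2=1 G2=G1=0 -> 010
Cycle of length 2 starting at step 0 -> no fixed point

Answer: cycle 2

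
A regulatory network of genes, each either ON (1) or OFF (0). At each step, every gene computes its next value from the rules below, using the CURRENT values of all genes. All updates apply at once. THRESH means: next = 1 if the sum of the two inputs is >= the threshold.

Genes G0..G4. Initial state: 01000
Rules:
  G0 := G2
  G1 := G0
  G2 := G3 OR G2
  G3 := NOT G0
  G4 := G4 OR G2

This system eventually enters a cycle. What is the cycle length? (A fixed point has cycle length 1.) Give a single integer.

Answer: 1

Derivation:
Step 0: 01000
Step 1: G0=G2=0 G1=G0=0 G2=G3|G2=0|0=0 G3=NOT G0=NOT 0=1 G4=G4|G2=0|0=0 -> 00010
Step 2: G0=G2=0 G1=G0=0 G2=G3|G2=1|0=1 G3=NOT G0=NOT 0=1 G4=G4|G2=0|0=0 -> 00110
Step 3: G0=G2=1 G1=G0=0 G2=G3|G2=1|1=1 G3=NOT G0=NOT 0=1 G4=G4|G2=0|1=1 -> 10111
Step 4: G0=G2=1 G1=G0=1 G2=G3|G2=1|1=1 G3=NOT G0=NOT 1=0 G4=G4|G2=1|1=1 -> 11101
Step 5: G0=G2=1 G1=G0=1 G2=G3|G2=0|1=1 G3=NOT G0=NOT 1=0 G4=G4|G2=1|1=1 -> 11101
State from step 5 equals state from step 4 -> cycle length 1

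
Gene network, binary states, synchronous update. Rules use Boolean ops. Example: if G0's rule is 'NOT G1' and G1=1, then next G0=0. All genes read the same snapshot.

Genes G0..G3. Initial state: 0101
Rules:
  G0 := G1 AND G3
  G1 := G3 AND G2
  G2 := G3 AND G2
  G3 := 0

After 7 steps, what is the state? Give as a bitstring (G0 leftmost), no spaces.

Step 1: G0=G1&G3=1&1=1 G1=G3&G2=1&0=0 G2=G3&G2=1&0=0 G3=0(const) -> 1000
Step 2: G0=G1&G3=0&0=0 G1=G3&G2=0&0=0 G2=G3&G2=0&0=0 G3=0(const) -> 0000
Step 3: G0=G1&G3=0&0=0 G1=G3&G2=0&0=0 G2=G3&G2=0&0=0 G3=0(const) -> 0000
Step 4: G0=G1&G3=0&0=0 G1=G3&G2=0&0=0 G2=G3&G2=0&0=0 G3=0(const) -> 0000
Step 5: G0=G1&G3=0&0=0 G1=G3&G2=0&0=0 G2=G3&G2=0&0=0 G3=0(const) -> 0000
Step 6: G0=G1&G3=0&0=0 G1=G3&G2=0&0=0 G2=G3&G2=0&0=0 G3=0(const) -> 0000
Step 7: G0=G1&G3=0&0=0 G1=G3&G2=0&0=0 G2=G3&G2=0&0=0 G3=0(const) -> 0000

0000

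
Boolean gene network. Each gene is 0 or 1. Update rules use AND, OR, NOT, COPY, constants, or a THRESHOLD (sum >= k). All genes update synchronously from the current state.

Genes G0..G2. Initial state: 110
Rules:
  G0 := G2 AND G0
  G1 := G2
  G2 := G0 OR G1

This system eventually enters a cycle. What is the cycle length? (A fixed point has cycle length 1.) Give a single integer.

Step 0: 110
Step 1: G0=G2&G0=0&1=0 G1=G2=0 G2=G0|G1=1|1=1 -> 001
Step 2: G0=G2&G0=1&0=0 G1=G2=1 G2=G0|G1=0|0=0 -> 010
Step 3: G0=G2&G0=0&0=0 G1=G2=0 G2=G0|G1=0|1=1 -> 001
State from step 3 equals state from step 1 -> cycle length 2

Answer: 2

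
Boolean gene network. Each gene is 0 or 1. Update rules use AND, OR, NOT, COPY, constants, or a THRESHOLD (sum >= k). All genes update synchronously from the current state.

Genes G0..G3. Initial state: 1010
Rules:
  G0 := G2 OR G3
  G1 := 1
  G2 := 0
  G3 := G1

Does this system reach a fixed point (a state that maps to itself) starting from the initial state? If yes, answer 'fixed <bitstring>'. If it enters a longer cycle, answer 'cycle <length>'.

Answer: fixed 1101

Derivation:
Step 0: 1010
Step 1: G0=G2|G3=1|0=1 G1=1(const) G2=0(const) G3=G1=0 -> 1100
Step 2: G0=G2|G3=0|0=0 G1=1(const) G2=0(const) G3=G1=1 -> 0101
Step 3: G0=G2|G3=0|1=1 G1=1(const) G2=0(const) G3=G1=1 -> 1101
Step 4: G0=G2|G3=0|1=1 G1=1(const) G2=0(const) G3=G1=1 -> 1101
Fixed point reached at step 3: 1101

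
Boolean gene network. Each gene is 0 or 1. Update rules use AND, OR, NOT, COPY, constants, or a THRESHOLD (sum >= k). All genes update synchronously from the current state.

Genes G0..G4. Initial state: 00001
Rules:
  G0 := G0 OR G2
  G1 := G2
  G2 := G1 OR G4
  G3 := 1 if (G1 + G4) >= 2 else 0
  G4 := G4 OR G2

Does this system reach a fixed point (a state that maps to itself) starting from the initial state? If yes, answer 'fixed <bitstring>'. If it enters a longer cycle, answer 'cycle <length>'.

Step 0: 00001
Step 1: G0=G0|G2=0|0=0 G1=G2=0 G2=G1|G4=0|1=1 G3=(0+1>=2)=0 G4=G4|G2=1|0=1 -> 00101
Step 2: G0=G0|G2=0|1=1 G1=G2=1 G2=G1|G4=0|1=1 G3=(0+1>=2)=0 G4=G4|G2=1|1=1 -> 11101
Step 3: G0=G0|G2=1|1=1 G1=G2=1 G2=G1|G4=1|1=1 G3=(1+1>=2)=1 G4=G4|G2=1|1=1 -> 11111
Step 4: G0=G0|G2=1|1=1 G1=G2=1 G2=G1|G4=1|1=1 G3=(1+1>=2)=1 G4=G4|G2=1|1=1 -> 11111
Fixed point reached at step 3: 11111

Answer: fixed 11111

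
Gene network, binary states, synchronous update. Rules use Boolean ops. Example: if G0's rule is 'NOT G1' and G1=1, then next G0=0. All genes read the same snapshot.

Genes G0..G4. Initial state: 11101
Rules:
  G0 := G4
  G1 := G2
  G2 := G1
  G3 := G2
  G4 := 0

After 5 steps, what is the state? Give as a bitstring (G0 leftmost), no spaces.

Step 1: G0=G4=1 G1=G2=1 G2=G1=1 G3=G2=1 G4=0(const) -> 11110
Step 2: G0=G4=0 G1=G2=1 G2=G1=1 G3=G2=1 G4=0(const) -> 01110
Step 3: G0=G4=0 G1=G2=1 G2=G1=1 G3=G2=1 G4=0(const) -> 01110
Step 4: G0=G4=0 G1=G2=1 G2=G1=1 G3=G2=1 G4=0(const) -> 01110
Step 5: G0=G4=0 G1=G2=1 G2=G1=1 G3=G2=1 G4=0(const) -> 01110

01110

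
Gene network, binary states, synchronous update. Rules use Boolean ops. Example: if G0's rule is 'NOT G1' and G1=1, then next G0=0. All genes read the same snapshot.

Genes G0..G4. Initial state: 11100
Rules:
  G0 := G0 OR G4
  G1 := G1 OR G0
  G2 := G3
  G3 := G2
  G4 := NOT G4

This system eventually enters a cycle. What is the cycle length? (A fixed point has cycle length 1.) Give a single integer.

Answer: 2

Derivation:
Step 0: 11100
Step 1: G0=G0|G4=1|0=1 G1=G1|G0=1|1=1 G2=G3=0 G3=G2=1 G4=NOT G4=NOT 0=1 -> 11011
Step 2: G0=G0|G4=1|1=1 G1=G1|G0=1|1=1 G2=G3=1 G3=G2=0 G4=NOT G4=NOT 1=0 -> 11100
State from step 2 equals state from step 0 -> cycle length 2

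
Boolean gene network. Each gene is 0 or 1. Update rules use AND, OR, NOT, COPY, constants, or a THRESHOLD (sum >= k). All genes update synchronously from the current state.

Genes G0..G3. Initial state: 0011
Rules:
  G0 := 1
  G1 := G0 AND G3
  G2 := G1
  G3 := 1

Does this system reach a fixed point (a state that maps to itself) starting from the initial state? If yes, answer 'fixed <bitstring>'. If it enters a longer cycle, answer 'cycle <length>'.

Step 0: 0011
Step 1: G0=1(const) G1=G0&G3=0&1=0 G2=G1=0 G3=1(const) -> 1001
Step 2: G0=1(const) G1=G0&G3=1&1=1 G2=G1=0 G3=1(const) -> 1101
Step 3: G0=1(const) G1=G0&G3=1&1=1 G2=G1=1 G3=1(const) -> 1111
Step 4: G0=1(const) G1=G0&G3=1&1=1 G2=G1=1 G3=1(const) -> 1111
Fixed point reached at step 3: 1111

Answer: fixed 1111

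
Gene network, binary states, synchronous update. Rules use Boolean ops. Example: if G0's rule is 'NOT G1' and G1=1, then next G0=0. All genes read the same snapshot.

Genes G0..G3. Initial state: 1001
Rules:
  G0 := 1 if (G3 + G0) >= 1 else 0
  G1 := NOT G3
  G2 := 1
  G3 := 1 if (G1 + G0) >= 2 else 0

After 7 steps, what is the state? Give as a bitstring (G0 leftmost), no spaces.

Step 1: G0=(1+1>=1)=1 G1=NOT G3=NOT 1=0 G2=1(const) G3=(0+1>=2)=0 -> 1010
Step 2: G0=(0+1>=1)=1 G1=NOT G3=NOT 0=1 G2=1(const) G3=(0+1>=2)=0 -> 1110
Step 3: G0=(0+1>=1)=1 G1=NOT G3=NOT 0=1 G2=1(const) G3=(1+1>=2)=1 -> 1111
Step 4: G0=(1+1>=1)=1 G1=NOT G3=NOT 1=0 G2=1(const) G3=(1+1>=2)=1 -> 1011
Step 5: G0=(1+1>=1)=1 G1=NOT G3=NOT 1=0 G2=1(const) G3=(0+1>=2)=0 -> 1010
Step 6: G0=(0+1>=1)=1 G1=NOT G3=NOT 0=1 G2=1(const) G3=(0+1>=2)=0 -> 1110
Step 7: G0=(0+1>=1)=1 G1=NOT G3=NOT 0=1 G2=1(const) G3=(1+1>=2)=1 -> 1111

1111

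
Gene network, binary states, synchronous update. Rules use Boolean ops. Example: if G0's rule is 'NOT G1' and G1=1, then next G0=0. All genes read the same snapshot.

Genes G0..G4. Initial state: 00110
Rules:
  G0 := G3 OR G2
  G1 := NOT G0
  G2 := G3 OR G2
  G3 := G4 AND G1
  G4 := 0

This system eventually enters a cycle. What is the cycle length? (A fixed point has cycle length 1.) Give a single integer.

Step 0: 00110
Step 1: G0=G3|G2=1|1=1 G1=NOT G0=NOT 0=1 G2=G3|G2=1|1=1 G3=G4&G1=0&0=0 G4=0(const) -> 11100
Step 2: G0=G3|G2=0|1=1 G1=NOT G0=NOT 1=0 G2=G3|G2=0|1=1 G3=G4&G1=0&1=0 G4=0(const) -> 10100
Step 3: G0=G3|G2=0|1=1 G1=NOT G0=NOT 1=0 G2=G3|G2=0|1=1 G3=G4&G1=0&0=0 G4=0(const) -> 10100
State from step 3 equals state from step 2 -> cycle length 1

Answer: 1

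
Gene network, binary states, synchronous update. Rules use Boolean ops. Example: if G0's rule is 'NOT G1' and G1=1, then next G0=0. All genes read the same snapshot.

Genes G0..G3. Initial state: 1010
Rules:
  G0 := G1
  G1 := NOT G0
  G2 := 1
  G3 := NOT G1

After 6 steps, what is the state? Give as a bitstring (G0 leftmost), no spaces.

Step 1: G0=G1=0 G1=NOT G0=NOT 1=0 G2=1(const) G3=NOT G1=NOT 0=1 -> 0011
Step 2: G0=G1=0 G1=NOT G0=NOT 0=1 G2=1(const) G3=NOT G1=NOT 0=1 -> 0111
Step 3: G0=G1=1 G1=NOT G0=NOT 0=1 G2=1(const) G3=NOT G1=NOT 1=0 -> 1110
Step 4: G0=G1=1 G1=NOT G0=NOT 1=0 G2=1(const) G3=NOT G1=NOT 1=0 -> 1010
Step 5: G0=G1=0 G1=NOT G0=NOT 1=0 G2=1(const) G3=NOT G1=NOT 0=1 -> 0011
Step 6: G0=G1=0 G1=NOT G0=NOT 0=1 G2=1(const) G3=NOT G1=NOT 0=1 -> 0111

0111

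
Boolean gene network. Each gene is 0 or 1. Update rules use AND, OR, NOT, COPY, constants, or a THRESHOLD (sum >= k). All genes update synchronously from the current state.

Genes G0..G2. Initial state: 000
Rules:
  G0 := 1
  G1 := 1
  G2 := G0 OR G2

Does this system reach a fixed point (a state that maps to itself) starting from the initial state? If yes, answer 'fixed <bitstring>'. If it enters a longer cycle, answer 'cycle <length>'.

Step 0: 000
Step 1: G0=1(const) G1=1(const) G2=G0|G2=0|0=0 -> 110
Step 2: G0=1(const) G1=1(const) G2=G0|G2=1|0=1 -> 111
Step 3: G0=1(const) G1=1(const) G2=G0|G2=1|1=1 -> 111
Fixed point reached at step 2: 111

Answer: fixed 111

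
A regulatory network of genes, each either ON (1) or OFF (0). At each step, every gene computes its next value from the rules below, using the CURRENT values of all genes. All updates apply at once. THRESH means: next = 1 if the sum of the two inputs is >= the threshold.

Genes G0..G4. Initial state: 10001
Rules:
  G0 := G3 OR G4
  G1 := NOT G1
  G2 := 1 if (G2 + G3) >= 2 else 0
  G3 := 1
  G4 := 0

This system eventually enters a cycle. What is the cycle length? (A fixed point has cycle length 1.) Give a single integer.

Answer: 2

Derivation:
Step 0: 10001
Step 1: G0=G3|G4=0|1=1 G1=NOT G1=NOT 0=1 G2=(0+0>=2)=0 G3=1(const) G4=0(const) -> 11010
Step 2: G0=G3|G4=1|0=1 G1=NOT G1=NOT 1=0 G2=(0+1>=2)=0 G3=1(const) G4=0(const) -> 10010
Step 3: G0=G3|G4=1|0=1 G1=NOT G1=NOT 0=1 G2=(0+1>=2)=0 G3=1(const) G4=0(const) -> 11010
State from step 3 equals state from step 1 -> cycle length 2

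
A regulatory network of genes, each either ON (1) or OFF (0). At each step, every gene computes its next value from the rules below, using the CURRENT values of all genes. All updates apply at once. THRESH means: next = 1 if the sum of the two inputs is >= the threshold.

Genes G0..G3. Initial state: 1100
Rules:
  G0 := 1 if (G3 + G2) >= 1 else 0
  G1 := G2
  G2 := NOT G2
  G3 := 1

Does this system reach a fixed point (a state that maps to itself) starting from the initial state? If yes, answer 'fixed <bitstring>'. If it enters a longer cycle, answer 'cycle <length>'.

Step 0: 1100
Step 1: G0=(0+0>=1)=0 G1=G2=0 G2=NOT G2=NOT 0=1 G3=1(const) -> 0011
Step 2: G0=(1+1>=1)=1 G1=G2=1 G2=NOT G2=NOT 1=0 G3=1(const) -> 1101
Step 3: G0=(1+0>=1)=1 G1=G2=0 G2=NOT G2=NOT 0=1 G3=1(const) -> 1011
Step 4: G0=(1+1>=1)=1 G1=G2=1 G2=NOT G2=NOT 1=0 G3=1(const) -> 1101
Cycle of length 2 starting at step 2 -> no fixed point

Answer: cycle 2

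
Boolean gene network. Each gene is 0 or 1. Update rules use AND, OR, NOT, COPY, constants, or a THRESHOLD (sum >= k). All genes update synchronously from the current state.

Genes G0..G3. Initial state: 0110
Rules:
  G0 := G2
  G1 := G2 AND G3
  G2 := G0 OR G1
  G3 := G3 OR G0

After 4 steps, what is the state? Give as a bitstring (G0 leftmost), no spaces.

Step 1: G0=G2=1 G1=G2&G3=1&0=0 G2=G0|G1=0|1=1 G3=G3|G0=0|0=0 -> 1010
Step 2: G0=G2=1 G1=G2&G3=1&0=0 G2=G0|G1=1|0=1 G3=G3|G0=0|1=1 -> 1011
Step 3: G0=G2=1 G1=G2&G3=1&1=1 G2=G0|G1=1|0=1 G3=G3|G0=1|1=1 -> 1111
Step 4: G0=G2=1 G1=G2&G3=1&1=1 G2=G0|G1=1|1=1 G3=G3|G0=1|1=1 -> 1111

1111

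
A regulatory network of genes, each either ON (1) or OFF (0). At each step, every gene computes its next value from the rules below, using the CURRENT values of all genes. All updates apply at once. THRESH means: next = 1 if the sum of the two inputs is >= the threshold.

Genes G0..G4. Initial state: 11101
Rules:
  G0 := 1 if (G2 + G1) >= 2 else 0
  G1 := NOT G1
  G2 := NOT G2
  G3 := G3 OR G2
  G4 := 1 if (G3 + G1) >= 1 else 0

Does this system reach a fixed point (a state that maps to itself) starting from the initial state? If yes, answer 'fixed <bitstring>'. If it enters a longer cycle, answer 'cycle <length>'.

Step 0: 11101
Step 1: G0=(1+1>=2)=1 G1=NOT G1=NOT 1=0 G2=NOT G2=NOT 1=0 G3=G3|G2=0|1=1 G4=(0+1>=1)=1 -> 10011
Step 2: G0=(0+0>=2)=0 G1=NOT G1=NOT 0=1 G2=NOT G2=NOT 0=1 G3=G3|G2=1|0=1 G4=(1+0>=1)=1 -> 01111
Step 3: G0=(1+1>=2)=1 G1=NOT G1=NOT 1=0 G2=NOT G2=NOT 1=0 G3=G3|G2=1|1=1 G4=(1+1>=1)=1 -> 10011
Cycle of length 2 starting at step 1 -> no fixed point

Answer: cycle 2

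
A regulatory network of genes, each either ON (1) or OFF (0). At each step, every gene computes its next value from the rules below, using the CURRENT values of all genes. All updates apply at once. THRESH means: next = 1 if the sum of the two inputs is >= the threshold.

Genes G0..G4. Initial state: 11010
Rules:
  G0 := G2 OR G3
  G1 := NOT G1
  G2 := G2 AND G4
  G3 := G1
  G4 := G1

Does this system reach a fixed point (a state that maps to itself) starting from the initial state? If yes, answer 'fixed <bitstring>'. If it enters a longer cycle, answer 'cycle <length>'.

Step 0: 11010
Step 1: G0=G2|G3=0|1=1 G1=NOT G1=NOT 1=0 G2=G2&G4=0&0=0 G3=G1=1 G4=G1=1 -> 10011
Step 2: G0=G2|G3=0|1=1 G1=NOT G1=NOT 0=1 G2=G2&G4=0&1=0 G3=G1=0 G4=G1=0 -> 11000
Step 3: G0=G2|G3=0|0=0 G1=NOT G1=NOT 1=0 G2=G2&G4=0&0=0 G3=G1=1 G4=G1=1 -> 00011
Step 4: G0=G2|G3=0|1=1 G1=NOT G1=NOT 0=1 G2=G2&G4=0&1=0 G3=G1=0 G4=G1=0 -> 11000
Cycle of length 2 starting at step 2 -> no fixed point

Answer: cycle 2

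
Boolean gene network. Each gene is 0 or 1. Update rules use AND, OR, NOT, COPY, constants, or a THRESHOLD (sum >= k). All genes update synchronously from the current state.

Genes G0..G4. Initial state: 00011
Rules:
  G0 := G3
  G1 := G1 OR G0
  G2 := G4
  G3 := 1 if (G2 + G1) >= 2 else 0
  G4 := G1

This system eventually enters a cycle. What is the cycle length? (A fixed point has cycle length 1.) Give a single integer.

Answer: 1

Derivation:
Step 0: 00011
Step 1: G0=G3=1 G1=G1|G0=0|0=0 G2=G4=1 G3=(0+0>=2)=0 G4=G1=0 -> 10100
Step 2: G0=G3=0 G1=G1|G0=0|1=1 G2=G4=0 G3=(1+0>=2)=0 G4=G1=0 -> 01000
Step 3: G0=G3=0 G1=G1|G0=1|0=1 G2=G4=0 G3=(0+1>=2)=0 G4=G1=1 -> 01001
Step 4: G0=G3=0 G1=G1|G0=1|0=1 G2=G4=1 G3=(0+1>=2)=0 G4=G1=1 -> 01101
Step 5: G0=G3=0 G1=G1|G0=1|0=1 G2=G4=1 G3=(1+1>=2)=1 G4=G1=1 -> 01111
Step 6: G0=G3=1 G1=G1|G0=1|0=1 G2=G4=1 G3=(1+1>=2)=1 G4=G1=1 -> 11111
Step 7: G0=G3=1 G1=G1|G0=1|1=1 G2=G4=1 G3=(1+1>=2)=1 G4=G1=1 -> 11111
State from step 7 equals state from step 6 -> cycle length 1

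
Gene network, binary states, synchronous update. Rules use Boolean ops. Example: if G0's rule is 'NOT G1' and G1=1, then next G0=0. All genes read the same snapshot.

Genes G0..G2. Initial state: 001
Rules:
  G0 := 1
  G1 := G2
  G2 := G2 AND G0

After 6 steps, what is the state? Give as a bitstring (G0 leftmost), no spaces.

Step 1: G0=1(const) G1=G2=1 G2=G2&G0=1&0=0 -> 110
Step 2: G0=1(const) G1=G2=0 G2=G2&G0=0&1=0 -> 100
Step 3: G0=1(const) G1=G2=0 G2=G2&G0=0&1=0 -> 100
Step 4: G0=1(const) G1=G2=0 G2=G2&G0=0&1=0 -> 100
Step 5: G0=1(const) G1=G2=0 G2=G2&G0=0&1=0 -> 100
Step 6: G0=1(const) G1=G2=0 G2=G2&G0=0&1=0 -> 100

100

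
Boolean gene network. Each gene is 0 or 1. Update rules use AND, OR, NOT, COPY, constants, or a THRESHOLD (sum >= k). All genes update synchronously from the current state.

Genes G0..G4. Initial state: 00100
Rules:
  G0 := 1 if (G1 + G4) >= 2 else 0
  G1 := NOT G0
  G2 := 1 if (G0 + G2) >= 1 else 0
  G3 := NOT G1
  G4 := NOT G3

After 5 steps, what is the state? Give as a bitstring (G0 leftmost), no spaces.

Step 1: G0=(0+0>=2)=0 G1=NOT G0=NOT 0=1 G2=(0+1>=1)=1 G3=NOT G1=NOT 0=1 G4=NOT G3=NOT 0=1 -> 01111
Step 2: G0=(1+1>=2)=1 G1=NOT G0=NOT 0=1 G2=(0+1>=1)=1 G3=NOT G1=NOT 1=0 G4=NOT G3=NOT 1=0 -> 11100
Step 3: G0=(1+0>=2)=0 G1=NOT G0=NOT 1=0 G2=(1+1>=1)=1 G3=NOT G1=NOT 1=0 G4=NOT G3=NOT 0=1 -> 00101
Step 4: G0=(0+1>=2)=0 G1=NOT G0=NOT 0=1 G2=(0+1>=1)=1 G3=NOT G1=NOT 0=1 G4=NOT G3=NOT 0=1 -> 01111
Step 5: G0=(1+1>=2)=1 G1=NOT G0=NOT 0=1 G2=(0+1>=1)=1 G3=NOT G1=NOT 1=0 G4=NOT G3=NOT 1=0 -> 11100

11100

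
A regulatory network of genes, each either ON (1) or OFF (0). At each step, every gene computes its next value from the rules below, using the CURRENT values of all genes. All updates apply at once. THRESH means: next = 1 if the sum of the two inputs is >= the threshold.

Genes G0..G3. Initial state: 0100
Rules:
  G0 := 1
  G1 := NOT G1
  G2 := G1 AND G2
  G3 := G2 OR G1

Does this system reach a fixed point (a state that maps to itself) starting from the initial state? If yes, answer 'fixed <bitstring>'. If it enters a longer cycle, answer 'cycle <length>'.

Answer: cycle 2

Derivation:
Step 0: 0100
Step 1: G0=1(const) G1=NOT G1=NOT 1=0 G2=G1&G2=1&0=0 G3=G2|G1=0|1=1 -> 1001
Step 2: G0=1(const) G1=NOT G1=NOT 0=1 G2=G1&G2=0&0=0 G3=G2|G1=0|0=0 -> 1100
Step 3: G0=1(const) G1=NOT G1=NOT 1=0 G2=G1&G2=1&0=0 G3=G2|G1=0|1=1 -> 1001
Cycle of length 2 starting at step 1 -> no fixed point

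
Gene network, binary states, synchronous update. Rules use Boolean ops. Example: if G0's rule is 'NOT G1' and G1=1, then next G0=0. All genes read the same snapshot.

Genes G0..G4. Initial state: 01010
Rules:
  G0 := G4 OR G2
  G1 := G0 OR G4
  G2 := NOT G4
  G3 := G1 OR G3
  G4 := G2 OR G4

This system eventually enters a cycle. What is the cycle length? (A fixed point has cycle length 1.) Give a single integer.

Answer: 1

Derivation:
Step 0: 01010
Step 1: G0=G4|G2=0|0=0 G1=G0|G4=0|0=0 G2=NOT G4=NOT 0=1 G3=G1|G3=1|1=1 G4=G2|G4=0|0=0 -> 00110
Step 2: G0=G4|G2=0|1=1 G1=G0|G4=0|0=0 G2=NOT G4=NOT 0=1 G3=G1|G3=0|1=1 G4=G2|G4=1|0=1 -> 10111
Step 3: G0=G4|G2=1|1=1 G1=G0|G4=1|1=1 G2=NOT G4=NOT 1=0 G3=G1|G3=0|1=1 G4=G2|G4=1|1=1 -> 11011
Step 4: G0=G4|G2=1|0=1 G1=G0|G4=1|1=1 G2=NOT G4=NOT 1=0 G3=G1|G3=1|1=1 G4=G2|G4=0|1=1 -> 11011
State from step 4 equals state from step 3 -> cycle length 1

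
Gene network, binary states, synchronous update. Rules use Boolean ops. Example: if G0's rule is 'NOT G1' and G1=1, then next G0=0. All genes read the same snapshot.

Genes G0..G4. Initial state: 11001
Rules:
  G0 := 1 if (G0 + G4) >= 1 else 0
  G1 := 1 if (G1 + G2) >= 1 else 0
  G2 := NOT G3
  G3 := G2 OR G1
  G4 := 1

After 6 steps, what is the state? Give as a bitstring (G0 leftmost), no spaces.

Step 1: G0=(1+1>=1)=1 G1=(1+0>=1)=1 G2=NOT G3=NOT 0=1 G3=G2|G1=0|1=1 G4=1(const) -> 11111
Step 2: G0=(1+1>=1)=1 G1=(1+1>=1)=1 G2=NOT G3=NOT 1=0 G3=G2|G1=1|1=1 G4=1(const) -> 11011
Step 3: G0=(1+1>=1)=1 G1=(1+0>=1)=1 G2=NOT G3=NOT 1=0 G3=G2|G1=0|1=1 G4=1(const) -> 11011
Step 4: G0=(1+1>=1)=1 G1=(1+0>=1)=1 G2=NOT G3=NOT 1=0 G3=G2|G1=0|1=1 G4=1(const) -> 11011
Step 5: G0=(1+1>=1)=1 G1=(1+0>=1)=1 G2=NOT G3=NOT 1=0 G3=G2|G1=0|1=1 G4=1(const) -> 11011
Step 6: G0=(1+1>=1)=1 G1=(1+0>=1)=1 G2=NOT G3=NOT 1=0 G3=G2|G1=0|1=1 G4=1(const) -> 11011

11011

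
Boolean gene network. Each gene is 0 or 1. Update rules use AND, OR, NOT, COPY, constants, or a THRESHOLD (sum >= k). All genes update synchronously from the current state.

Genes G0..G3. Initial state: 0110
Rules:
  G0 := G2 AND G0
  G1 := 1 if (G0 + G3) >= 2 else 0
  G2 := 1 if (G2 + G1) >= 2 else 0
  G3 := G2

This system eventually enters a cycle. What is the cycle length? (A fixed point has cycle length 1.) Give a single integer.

Answer: 1

Derivation:
Step 0: 0110
Step 1: G0=G2&G0=1&0=0 G1=(0+0>=2)=0 G2=(1+1>=2)=1 G3=G2=1 -> 0011
Step 2: G0=G2&G0=1&0=0 G1=(0+1>=2)=0 G2=(1+0>=2)=0 G3=G2=1 -> 0001
Step 3: G0=G2&G0=0&0=0 G1=(0+1>=2)=0 G2=(0+0>=2)=0 G3=G2=0 -> 0000
Step 4: G0=G2&G0=0&0=0 G1=(0+0>=2)=0 G2=(0+0>=2)=0 G3=G2=0 -> 0000
State from step 4 equals state from step 3 -> cycle length 1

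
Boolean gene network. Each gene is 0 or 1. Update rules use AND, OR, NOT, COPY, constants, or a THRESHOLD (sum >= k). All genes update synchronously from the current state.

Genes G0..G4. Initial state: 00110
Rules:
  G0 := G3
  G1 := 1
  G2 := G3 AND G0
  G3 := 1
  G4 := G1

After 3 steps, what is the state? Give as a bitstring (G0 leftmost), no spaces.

Step 1: G0=G3=1 G1=1(const) G2=G3&G0=1&0=0 G3=1(const) G4=G1=0 -> 11010
Step 2: G0=G3=1 G1=1(const) G2=G3&G0=1&1=1 G3=1(const) G4=G1=1 -> 11111
Step 3: G0=G3=1 G1=1(const) G2=G3&G0=1&1=1 G3=1(const) G4=G1=1 -> 11111

11111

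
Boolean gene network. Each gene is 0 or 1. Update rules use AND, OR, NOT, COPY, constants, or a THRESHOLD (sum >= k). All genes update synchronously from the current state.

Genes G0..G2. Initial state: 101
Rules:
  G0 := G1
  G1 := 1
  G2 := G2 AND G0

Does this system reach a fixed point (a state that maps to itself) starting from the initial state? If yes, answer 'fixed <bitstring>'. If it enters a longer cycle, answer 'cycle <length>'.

Answer: fixed 110

Derivation:
Step 0: 101
Step 1: G0=G1=0 G1=1(const) G2=G2&G0=1&1=1 -> 011
Step 2: G0=G1=1 G1=1(const) G2=G2&G0=1&0=0 -> 110
Step 3: G0=G1=1 G1=1(const) G2=G2&G0=0&1=0 -> 110
Fixed point reached at step 2: 110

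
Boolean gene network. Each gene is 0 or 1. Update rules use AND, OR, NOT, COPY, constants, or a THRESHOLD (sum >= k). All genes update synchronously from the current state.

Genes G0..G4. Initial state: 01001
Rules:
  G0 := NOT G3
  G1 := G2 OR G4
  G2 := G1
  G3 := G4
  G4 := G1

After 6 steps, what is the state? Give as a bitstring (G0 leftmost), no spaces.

Step 1: G0=NOT G3=NOT 0=1 G1=G2|G4=0|1=1 G2=G1=1 G3=G4=1 G4=G1=1 -> 11111
Step 2: G0=NOT G3=NOT 1=0 G1=G2|G4=1|1=1 G2=G1=1 G3=G4=1 G4=G1=1 -> 01111
Step 3: G0=NOT G3=NOT 1=0 G1=G2|G4=1|1=1 G2=G1=1 G3=G4=1 G4=G1=1 -> 01111
Step 4: G0=NOT G3=NOT 1=0 G1=G2|G4=1|1=1 G2=G1=1 G3=G4=1 G4=G1=1 -> 01111
Step 5: G0=NOT G3=NOT 1=0 G1=G2|G4=1|1=1 G2=G1=1 G3=G4=1 G4=G1=1 -> 01111
Step 6: G0=NOT G3=NOT 1=0 G1=G2|G4=1|1=1 G2=G1=1 G3=G4=1 G4=G1=1 -> 01111

01111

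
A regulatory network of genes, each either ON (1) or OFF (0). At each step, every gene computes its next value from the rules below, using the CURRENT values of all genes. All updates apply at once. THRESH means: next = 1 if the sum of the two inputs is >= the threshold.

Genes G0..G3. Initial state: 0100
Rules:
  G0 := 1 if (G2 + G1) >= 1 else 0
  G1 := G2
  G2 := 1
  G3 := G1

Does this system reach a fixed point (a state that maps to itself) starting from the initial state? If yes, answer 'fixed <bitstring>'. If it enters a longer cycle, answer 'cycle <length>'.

Step 0: 0100
Step 1: G0=(0+1>=1)=1 G1=G2=0 G2=1(const) G3=G1=1 -> 1011
Step 2: G0=(1+0>=1)=1 G1=G2=1 G2=1(const) G3=G1=0 -> 1110
Step 3: G0=(1+1>=1)=1 G1=G2=1 G2=1(const) G3=G1=1 -> 1111
Step 4: G0=(1+1>=1)=1 G1=G2=1 G2=1(const) G3=G1=1 -> 1111
Fixed point reached at step 3: 1111

Answer: fixed 1111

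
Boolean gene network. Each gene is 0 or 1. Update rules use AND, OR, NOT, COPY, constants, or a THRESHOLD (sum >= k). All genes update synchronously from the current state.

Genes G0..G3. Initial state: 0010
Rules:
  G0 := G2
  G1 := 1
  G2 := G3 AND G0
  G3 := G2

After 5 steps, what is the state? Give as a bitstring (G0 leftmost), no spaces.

Step 1: G0=G2=1 G1=1(const) G2=G3&G0=0&0=0 G3=G2=1 -> 1101
Step 2: G0=G2=0 G1=1(const) G2=G3&G0=1&1=1 G3=G2=0 -> 0110
Step 3: G0=G2=1 G1=1(const) G2=G3&G0=0&0=0 G3=G2=1 -> 1101
Step 4: G0=G2=0 G1=1(const) G2=G3&G0=1&1=1 G3=G2=0 -> 0110
Step 5: G0=G2=1 G1=1(const) G2=G3&G0=0&0=0 G3=G2=1 -> 1101

1101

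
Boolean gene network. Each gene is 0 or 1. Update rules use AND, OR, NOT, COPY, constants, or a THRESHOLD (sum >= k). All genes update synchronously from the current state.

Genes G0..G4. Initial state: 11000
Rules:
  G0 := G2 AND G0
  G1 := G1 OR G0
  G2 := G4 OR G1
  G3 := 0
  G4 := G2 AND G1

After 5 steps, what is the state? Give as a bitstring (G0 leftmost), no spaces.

Step 1: G0=G2&G0=0&1=0 G1=G1|G0=1|1=1 G2=G4|G1=0|1=1 G3=0(const) G4=G2&G1=0&1=0 -> 01100
Step 2: G0=G2&G0=1&0=0 G1=G1|G0=1|0=1 G2=G4|G1=0|1=1 G3=0(const) G4=G2&G1=1&1=1 -> 01101
Step 3: G0=G2&G0=1&0=0 G1=G1|G0=1|0=1 G2=G4|G1=1|1=1 G3=0(const) G4=G2&G1=1&1=1 -> 01101
Step 4: G0=G2&G0=1&0=0 G1=G1|G0=1|0=1 G2=G4|G1=1|1=1 G3=0(const) G4=G2&G1=1&1=1 -> 01101
Step 5: G0=G2&G0=1&0=0 G1=G1|G0=1|0=1 G2=G4|G1=1|1=1 G3=0(const) G4=G2&G1=1&1=1 -> 01101

01101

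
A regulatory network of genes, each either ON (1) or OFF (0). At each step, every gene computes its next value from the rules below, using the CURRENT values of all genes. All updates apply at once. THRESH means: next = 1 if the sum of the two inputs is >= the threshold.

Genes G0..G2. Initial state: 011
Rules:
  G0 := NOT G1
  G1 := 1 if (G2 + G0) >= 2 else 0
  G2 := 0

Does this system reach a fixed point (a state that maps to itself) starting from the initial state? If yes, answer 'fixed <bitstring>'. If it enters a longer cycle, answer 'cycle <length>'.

Step 0: 011
Step 1: G0=NOT G1=NOT 1=0 G1=(1+0>=2)=0 G2=0(const) -> 000
Step 2: G0=NOT G1=NOT 0=1 G1=(0+0>=2)=0 G2=0(const) -> 100
Step 3: G0=NOT G1=NOT 0=1 G1=(0+1>=2)=0 G2=0(const) -> 100
Fixed point reached at step 2: 100

Answer: fixed 100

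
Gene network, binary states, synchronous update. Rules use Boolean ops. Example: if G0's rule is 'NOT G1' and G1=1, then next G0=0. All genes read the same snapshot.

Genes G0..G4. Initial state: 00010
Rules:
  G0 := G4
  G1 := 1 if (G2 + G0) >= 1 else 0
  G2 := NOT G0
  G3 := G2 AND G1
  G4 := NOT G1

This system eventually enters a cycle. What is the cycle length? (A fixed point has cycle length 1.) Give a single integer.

Answer: 4

Derivation:
Step 0: 00010
Step 1: G0=G4=0 G1=(0+0>=1)=0 G2=NOT G0=NOT 0=1 G3=G2&G1=0&0=0 G4=NOT G1=NOT 0=1 -> 00101
Step 2: G0=G4=1 G1=(1+0>=1)=1 G2=NOT G0=NOT 0=1 G3=G2&G1=1&0=0 G4=NOT G1=NOT 0=1 -> 11101
Step 3: G0=G4=1 G1=(1+1>=1)=1 G2=NOT G0=NOT 1=0 G3=G2&G1=1&1=1 G4=NOT G1=NOT 1=0 -> 11010
Step 4: G0=G4=0 G1=(0+1>=1)=1 G2=NOT G0=NOT 1=0 G3=G2&G1=0&1=0 G4=NOT G1=NOT 1=0 -> 01000
Step 5: G0=G4=0 G1=(0+0>=1)=0 G2=NOT G0=NOT 0=1 G3=G2&G1=0&1=0 G4=NOT G1=NOT 1=0 -> 00100
Step 6: G0=G4=0 G1=(1+0>=1)=1 G2=NOT G0=NOT 0=1 G3=G2&G1=1&0=0 G4=NOT G1=NOT 0=1 -> 01101
Step 7: G0=G4=1 G1=(1+0>=1)=1 G2=NOT G0=NOT 0=1 G3=G2&G1=1&1=1 G4=NOT G1=NOT 1=0 -> 11110
Step 8: G0=G4=0 G1=(1+1>=1)=1 G2=NOT G0=NOT 1=0 G3=G2&G1=1&1=1 G4=NOT G1=NOT 1=0 -> 01010
Step 9: G0=G4=0 G1=(0+0>=1)=0 G2=NOT G0=NOT 0=1 G3=G2&G1=0&1=0 G4=NOT G1=NOT 1=0 -> 00100
State from step 9 equals state from step 5 -> cycle length 4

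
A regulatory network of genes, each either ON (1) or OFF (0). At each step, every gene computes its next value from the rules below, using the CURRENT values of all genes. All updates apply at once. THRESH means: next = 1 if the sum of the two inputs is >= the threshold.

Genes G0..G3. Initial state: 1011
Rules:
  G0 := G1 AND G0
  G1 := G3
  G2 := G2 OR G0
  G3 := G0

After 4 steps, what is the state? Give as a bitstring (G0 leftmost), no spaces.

Step 1: G0=G1&G0=0&1=0 G1=G3=1 G2=G2|G0=1|1=1 G3=G0=1 -> 0111
Step 2: G0=G1&G0=1&0=0 G1=G3=1 G2=G2|G0=1|0=1 G3=G0=0 -> 0110
Step 3: G0=G1&G0=1&0=0 G1=G3=0 G2=G2|G0=1|0=1 G3=G0=0 -> 0010
Step 4: G0=G1&G0=0&0=0 G1=G3=0 G2=G2|G0=1|0=1 G3=G0=0 -> 0010

0010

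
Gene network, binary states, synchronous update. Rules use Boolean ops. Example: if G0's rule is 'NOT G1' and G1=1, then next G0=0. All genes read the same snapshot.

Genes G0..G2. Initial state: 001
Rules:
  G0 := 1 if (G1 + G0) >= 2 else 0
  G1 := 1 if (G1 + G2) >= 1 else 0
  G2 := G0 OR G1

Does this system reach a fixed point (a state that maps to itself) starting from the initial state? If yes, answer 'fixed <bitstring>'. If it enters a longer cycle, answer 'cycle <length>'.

Answer: fixed 011

Derivation:
Step 0: 001
Step 1: G0=(0+0>=2)=0 G1=(0+1>=1)=1 G2=G0|G1=0|0=0 -> 010
Step 2: G0=(1+0>=2)=0 G1=(1+0>=1)=1 G2=G0|G1=0|1=1 -> 011
Step 3: G0=(1+0>=2)=0 G1=(1+1>=1)=1 G2=G0|G1=0|1=1 -> 011
Fixed point reached at step 2: 011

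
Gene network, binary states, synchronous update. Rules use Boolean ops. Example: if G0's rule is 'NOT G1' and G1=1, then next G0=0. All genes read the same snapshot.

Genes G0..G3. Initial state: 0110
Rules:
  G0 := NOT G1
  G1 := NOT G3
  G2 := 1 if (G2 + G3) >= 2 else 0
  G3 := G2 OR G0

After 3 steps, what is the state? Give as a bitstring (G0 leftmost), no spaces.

Step 1: G0=NOT G1=NOT 1=0 G1=NOT G3=NOT 0=1 G2=(1+0>=2)=0 G3=G2|G0=1|0=1 -> 0101
Step 2: G0=NOT G1=NOT 1=0 G1=NOT G3=NOT 1=0 G2=(0+1>=2)=0 G3=G2|G0=0|0=0 -> 0000
Step 3: G0=NOT G1=NOT 0=1 G1=NOT G3=NOT 0=1 G2=(0+0>=2)=0 G3=G2|G0=0|0=0 -> 1100

1100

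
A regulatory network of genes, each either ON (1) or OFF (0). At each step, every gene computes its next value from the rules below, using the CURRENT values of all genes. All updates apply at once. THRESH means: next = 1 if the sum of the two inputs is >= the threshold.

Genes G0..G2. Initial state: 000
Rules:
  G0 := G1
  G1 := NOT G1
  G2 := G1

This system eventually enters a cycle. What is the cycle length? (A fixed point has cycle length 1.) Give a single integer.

Answer: 2

Derivation:
Step 0: 000
Step 1: G0=G1=0 G1=NOT G1=NOT 0=1 G2=G1=0 -> 010
Step 2: G0=G1=1 G1=NOT G1=NOT 1=0 G2=G1=1 -> 101
Step 3: G0=G1=0 G1=NOT G1=NOT 0=1 G2=G1=0 -> 010
State from step 3 equals state from step 1 -> cycle length 2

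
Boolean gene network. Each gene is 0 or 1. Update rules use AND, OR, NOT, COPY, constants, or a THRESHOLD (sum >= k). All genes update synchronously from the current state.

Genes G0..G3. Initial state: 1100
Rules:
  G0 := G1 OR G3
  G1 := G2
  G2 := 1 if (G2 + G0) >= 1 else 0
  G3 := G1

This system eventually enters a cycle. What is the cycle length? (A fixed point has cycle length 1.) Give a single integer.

Answer: 1

Derivation:
Step 0: 1100
Step 1: G0=G1|G3=1|0=1 G1=G2=0 G2=(0+1>=1)=1 G3=G1=1 -> 1011
Step 2: G0=G1|G3=0|1=1 G1=G2=1 G2=(1+1>=1)=1 G3=G1=0 -> 1110
Step 3: G0=G1|G3=1|0=1 G1=G2=1 G2=(1+1>=1)=1 G3=G1=1 -> 1111
Step 4: G0=G1|G3=1|1=1 G1=G2=1 G2=(1+1>=1)=1 G3=G1=1 -> 1111
State from step 4 equals state from step 3 -> cycle length 1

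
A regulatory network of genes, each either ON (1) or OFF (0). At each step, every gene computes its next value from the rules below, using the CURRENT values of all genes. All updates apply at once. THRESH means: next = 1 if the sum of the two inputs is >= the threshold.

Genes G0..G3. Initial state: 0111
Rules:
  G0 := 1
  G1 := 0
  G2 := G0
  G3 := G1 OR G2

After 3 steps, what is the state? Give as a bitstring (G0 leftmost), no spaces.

Step 1: G0=1(const) G1=0(const) G2=G0=0 G3=G1|G2=1|1=1 -> 1001
Step 2: G0=1(const) G1=0(const) G2=G0=1 G3=G1|G2=0|0=0 -> 1010
Step 3: G0=1(const) G1=0(const) G2=G0=1 G3=G1|G2=0|1=1 -> 1011

1011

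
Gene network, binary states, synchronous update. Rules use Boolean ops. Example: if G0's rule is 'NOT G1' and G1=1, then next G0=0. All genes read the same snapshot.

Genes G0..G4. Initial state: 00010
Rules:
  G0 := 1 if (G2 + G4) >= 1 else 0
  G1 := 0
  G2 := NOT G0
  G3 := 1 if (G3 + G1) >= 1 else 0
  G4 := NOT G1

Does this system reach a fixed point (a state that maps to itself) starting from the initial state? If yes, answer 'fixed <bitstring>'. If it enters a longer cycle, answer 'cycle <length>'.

Step 0: 00010
Step 1: G0=(0+0>=1)=0 G1=0(const) G2=NOT G0=NOT 0=1 G3=(1+0>=1)=1 G4=NOT G1=NOT 0=1 -> 00111
Step 2: G0=(1+1>=1)=1 G1=0(const) G2=NOT G0=NOT 0=1 G3=(1+0>=1)=1 G4=NOT G1=NOT 0=1 -> 10111
Step 3: G0=(1+1>=1)=1 G1=0(const) G2=NOT G0=NOT 1=0 G3=(1+0>=1)=1 G4=NOT G1=NOT 0=1 -> 10011
Step 4: G0=(0+1>=1)=1 G1=0(const) G2=NOT G0=NOT 1=0 G3=(1+0>=1)=1 G4=NOT G1=NOT 0=1 -> 10011
Fixed point reached at step 3: 10011

Answer: fixed 10011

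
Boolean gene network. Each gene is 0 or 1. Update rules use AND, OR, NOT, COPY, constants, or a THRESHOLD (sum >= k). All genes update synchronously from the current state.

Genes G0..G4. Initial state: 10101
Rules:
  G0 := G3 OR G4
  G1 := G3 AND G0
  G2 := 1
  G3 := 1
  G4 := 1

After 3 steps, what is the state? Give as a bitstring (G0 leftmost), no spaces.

Step 1: G0=G3|G4=0|1=1 G1=G3&G0=0&1=0 G2=1(const) G3=1(const) G4=1(const) -> 10111
Step 2: G0=G3|G4=1|1=1 G1=G3&G0=1&1=1 G2=1(const) G3=1(const) G4=1(const) -> 11111
Step 3: G0=G3|G4=1|1=1 G1=G3&G0=1&1=1 G2=1(const) G3=1(const) G4=1(const) -> 11111

11111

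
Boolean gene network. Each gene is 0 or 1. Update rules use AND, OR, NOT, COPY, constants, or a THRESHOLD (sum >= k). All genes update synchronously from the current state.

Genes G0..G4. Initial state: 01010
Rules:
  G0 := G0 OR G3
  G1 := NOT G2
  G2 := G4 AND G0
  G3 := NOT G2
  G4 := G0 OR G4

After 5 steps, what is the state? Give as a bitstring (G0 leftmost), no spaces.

Step 1: G0=G0|G3=0|1=1 G1=NOT G2=NOT 0=1 G2=G4&G0=0&0=0 G3=NOT G2=NOT 0=1 G4=G0|G4=0|0=0 -> 11010
Step 2: G0=G0|G3=1|1=1 G1=NOT G2=NOT 0=1 G2=G4&G0=0&1=0 G3=NOT G2=NOT 0=1 G4=G0|G4=1|0=1 -> 11011
Step 3: G0=G0|G3=1|1=1 G1=NOT G2=NOT 0=1 G2=G4&G0=1&1=1 G3=NOT G2=NOT 0=1 G4=G0|G4=1|1=1 -> 11111
Step 4: G0=G0|G3=1|1=1 G1=NOT G2=NOT 1=0 G2=G4&G0=1&1=1 G3=NOT G2=NOT 1=0 G4=G0|G4=1|1=1 -> 10101
Step 5: G0=G0|G3=1|0=1 G1=NOT G2=NOT 1=0 G2=G4&G0=1&1=1 G3=NOT G2=NOT 1=0 G4=G0|G4=1|1=1 -> 10101

10101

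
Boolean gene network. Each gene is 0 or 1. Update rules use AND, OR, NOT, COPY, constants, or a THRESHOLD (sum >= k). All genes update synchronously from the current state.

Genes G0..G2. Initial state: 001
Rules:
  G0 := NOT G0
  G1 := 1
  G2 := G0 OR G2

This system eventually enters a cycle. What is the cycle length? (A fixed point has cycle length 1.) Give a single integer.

Step 0: 001
Step 1: G0=NOT G0=NOT 0=1 G1=1(const) G2=G0|G2=0|1=1 -> 111
Step 2: G0=NOT G0=NOT 1=0 G1=1(const) G2=G0|G2=1|1=1 -> 011
Step 3: G0=NOT G0=NOT 0=1 G1=1(const) G2=G0|G2=0|1=1 -> 111
State from step 3 equals state from step 1 -> cycle length 2

Answer: 2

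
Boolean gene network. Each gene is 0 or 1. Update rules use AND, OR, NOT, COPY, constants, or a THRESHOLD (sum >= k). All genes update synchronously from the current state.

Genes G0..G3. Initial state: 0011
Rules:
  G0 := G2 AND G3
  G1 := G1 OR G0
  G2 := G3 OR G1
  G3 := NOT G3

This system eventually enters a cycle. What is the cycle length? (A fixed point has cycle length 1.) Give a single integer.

Answer: 2

Derivation:
Step 0: 0011
Step 1: G0=G2&G3=1&1=1 G1=G1|G0=0|0=0 G2=G3|G1=1|0=1 G3=NOT G3=NOT 1=0 -> 1010
Step 2: G0=G2&G3=1&0=0 G1=G1|G0=0|1=1 G2=G3|G1=0|0=0 G3=NOT G3=NOT 0=1 -> 0101
Step 3: G0=G2&G3=0&1=0 G1=G1|G0=1|0=1 G2=G3|G1=1|1=1 G3=NOT G3=NOT 1=0 -> 0110
Step 4: G0=G2&G3=1&0=0 G1=G1|G0=1|0=1 G2=G3|G1=0|1=1 G3=NOT G3=NOT 0=1 -> 0111
Step 5: G0=G2&G3=1&1=1 G1=G1|G0=1|0=1 G2=G3|G1=1|1=1 G3=NOT G3=NOT 1=0 -> 1110
Step 6: G0=G2&G3=1&0=0 G1=G1|G0=1|1=1 G2=G3|G1=0|1=1 G3=NOT G3=NOT 0=1 -> 0111
State from step 6 equals state from step 4 -> cycle length 2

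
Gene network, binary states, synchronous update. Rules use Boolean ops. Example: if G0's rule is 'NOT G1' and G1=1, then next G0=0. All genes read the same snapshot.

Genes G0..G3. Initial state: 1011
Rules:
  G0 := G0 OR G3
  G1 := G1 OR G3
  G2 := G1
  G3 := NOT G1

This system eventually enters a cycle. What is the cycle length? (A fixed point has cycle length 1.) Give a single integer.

Answer: 1

Derivation:
Step 0: 1011
Step 1: G0=G0|G3=1|1=1 G1=G1|G3=0|1=1 G2=G1=0 G3=NOT G1=NOT 0=1 -> 1101
Step 2: G0=G0|G3=1|1=1 G1=G1|G3=1|1=1 G2=G1=1 G3=NOT G1=NOT 1=0 -> 1110
Step 3: G0=G0|G3=1|0=1 G1=G1|G3=1|0=1 G2=G1=1 G3=NOT G1=NOT 1=0 -> 1110
State from step 3 equals state from step 2 -> cycle length 1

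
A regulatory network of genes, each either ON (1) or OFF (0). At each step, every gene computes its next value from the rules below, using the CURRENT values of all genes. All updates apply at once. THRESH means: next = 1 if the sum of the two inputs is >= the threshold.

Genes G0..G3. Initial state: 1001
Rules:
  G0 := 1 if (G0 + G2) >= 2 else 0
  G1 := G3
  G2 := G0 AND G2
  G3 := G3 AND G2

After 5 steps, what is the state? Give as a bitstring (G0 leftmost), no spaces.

Step 1: G0=(1+0>=2)=0 G1=G3=1 G2=G0&G2=1&0=0 G3=G3&G2=1&0=0 -> 0100
Step 2: G0=(0+0>=2)=0 G1=G3=0 G2=G0&G2=0&0=0 G3=G3&G2=0&0=0 -> 0000
Step 3: G0=(0+0>=2)=0 G1=G3=0 G2=G0&G2=0&0=0 G3=G3&G2=0&0=0 -> 0000
Step 4: G0=(0+0>=2)=0 G1=G3=0 G2=G0&G2=0&0=0 G3=G3&G2=0&0=0 -> 0000
Step 5: G0=(0+0>=2)=0 G1=G3=0 G2=G0&G2=0&0=0 G3=G3&G2=0&0=0 -> 0000

0000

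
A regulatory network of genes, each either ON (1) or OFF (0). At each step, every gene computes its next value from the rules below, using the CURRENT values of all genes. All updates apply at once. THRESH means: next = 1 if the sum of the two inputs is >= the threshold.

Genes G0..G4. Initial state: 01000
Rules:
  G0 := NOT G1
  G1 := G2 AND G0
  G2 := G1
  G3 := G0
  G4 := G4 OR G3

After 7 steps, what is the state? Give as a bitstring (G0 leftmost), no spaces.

Step 1: G0=NOT G1=NOT 1=0 G1=G2&G0=0&0=0 G2=G1=1 G3=G0=0 G4=G4|G3=0|0=0 -> 00100
Step 2: G0=NOT G1=NOT 0=1 G1=G2&G0=1&0=0 G2=G1=0 G3=G0=0 G4=G4|G3=0|0=0 -> 10000
Step 3: G0=NOT G1=NOT 0=1 G1=G2&G0=0&1=0 G2=G1=0 G3=G0=1 G4=G4|G3=0|0=0 -> 10010
Step 4: G0=NOT G1=NOT 0=1 G1=G2&G0=0&1=0 G2=G1=0 G3=G0=1 G4=G4|G3=0|1=1 -> 10011
Step 5: G0=NOT G1=NOT 0=1 G1=G2&G0=0&1=0 G2=G1=0 G3=G0=1 G4=G4|G3=1|1=1 -> 10011
Step 6: G0=NOT G1=NOT 0=1 G1=G2&G0=0&1=0 G2=G1=0 G3=G0=1 G4=G4|G3=1|1=1 -> 10011
Step 7: G0=NOT G1=NOT 0=1 G1=G2&G0=0&1=0 G2=G1=0 G3=G0=1 G4=G4|G3=1|1=1 -> 10011

10011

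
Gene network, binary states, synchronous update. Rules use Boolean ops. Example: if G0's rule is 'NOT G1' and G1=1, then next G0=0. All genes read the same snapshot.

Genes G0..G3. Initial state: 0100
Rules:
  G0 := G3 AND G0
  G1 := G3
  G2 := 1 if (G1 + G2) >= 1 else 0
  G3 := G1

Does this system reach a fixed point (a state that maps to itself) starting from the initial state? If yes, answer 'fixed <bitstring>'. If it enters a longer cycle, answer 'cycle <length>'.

Step 0: 0100
Step 1: G0=G3&G0=0&0=0 G1=G3=0 G2=(1+0>=1)=1 G3=G1=1 -> 0011
Step 2: G0=G3&G0=1&0=0 G1=G3=1 G2=(0+1>=1)=1 G3=G1=0 -> 0110
Step 3: G0=G3&G0=0&0=0 G1=G3=0 G2=(1+1>=1)=1 G3=G1=1 -> 0011
Cycle of length 2 starting at step 1 -> no fixed point

Answer: cycle 2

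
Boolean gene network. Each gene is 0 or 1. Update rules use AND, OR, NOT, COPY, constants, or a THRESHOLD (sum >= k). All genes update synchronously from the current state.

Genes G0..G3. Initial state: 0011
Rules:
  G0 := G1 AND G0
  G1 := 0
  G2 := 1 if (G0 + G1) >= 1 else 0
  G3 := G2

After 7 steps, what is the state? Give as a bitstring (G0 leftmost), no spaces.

Step 1: G0=G1&G0=0&0=0 G1=0(const) G2=(0+0>=1)=0 G3=G2=1 -> 0001
Step 2: G0=G1&G0=0&0=0 G1=0(const) G2=(0+0>=1)=0 G3=G2=0 -> 0000
Step 3: G0=G1&G0=0&0=0 G1=0(const) G2=(0+0>=1)=0 G3=G2=0 -> 0000
Step 4: G0=G1&G0=0&0=0 G1=0(const) G2=(0+0>=1)=0 G3=G2=0 -> 0000
Step 5: G0=G1&G0=0&0=0 G1=0(const) G2=(0+0>=1)=0 G3=G2=0 -> 0000
Step 6: G0=G1&G0=0&0=0 G1=0(const) G2=(0+0>=1)=0 G3=G2=0 -> 0000
Step 7: G0=G1&G0=0&0=0 G1=0(const) G2=(0+0>=1)=0 G3=G2=0 -> 0000

0000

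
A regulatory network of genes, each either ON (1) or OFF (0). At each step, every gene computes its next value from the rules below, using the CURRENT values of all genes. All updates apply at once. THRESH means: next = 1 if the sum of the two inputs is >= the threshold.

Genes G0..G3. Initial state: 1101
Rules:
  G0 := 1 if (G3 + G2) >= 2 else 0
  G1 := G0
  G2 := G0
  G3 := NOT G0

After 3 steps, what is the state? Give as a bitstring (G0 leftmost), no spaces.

Step 1: G0=(1+0>=2)=0 G1=G0=1 G2=G0=1 G3=NOT G0=NOT 1=0 -> 0110
Step 2: G0=(0+1>=2)=0 G1=G0=0 G2=G0=0 G3=NOT G0=NOT 0=1 -> 0001
Step 3: G0=(1+0>=2)=0 G1=G0=0 G2=G0=0 G3=NOT G0=NOT 0=1 -> 0001

0001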